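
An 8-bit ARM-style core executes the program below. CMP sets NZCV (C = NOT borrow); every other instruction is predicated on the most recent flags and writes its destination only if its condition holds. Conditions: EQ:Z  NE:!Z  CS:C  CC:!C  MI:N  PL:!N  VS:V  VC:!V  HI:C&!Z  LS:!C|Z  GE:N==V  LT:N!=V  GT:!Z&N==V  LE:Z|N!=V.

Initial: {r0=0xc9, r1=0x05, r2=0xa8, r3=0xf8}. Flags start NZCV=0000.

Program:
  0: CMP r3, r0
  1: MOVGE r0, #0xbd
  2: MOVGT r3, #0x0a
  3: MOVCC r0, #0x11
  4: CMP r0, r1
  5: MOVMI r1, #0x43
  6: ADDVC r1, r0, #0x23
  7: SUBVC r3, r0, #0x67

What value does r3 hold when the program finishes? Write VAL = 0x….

[0] flags=0010 → (cmp)
[1] flags=0010 GE?T → r0=0xbd
[2] flags=0010 GT?T → r3=0x0a
[3] flags=0010 CC?F → skip
[4] flags=1010 → (cmp)
[5] flags=1010 MI?T → r1=0x43
[6] flags=1010 VC?T → r1=0xe0
[7] flags=1010 VC?T → r3=0x56

VAL = 0x56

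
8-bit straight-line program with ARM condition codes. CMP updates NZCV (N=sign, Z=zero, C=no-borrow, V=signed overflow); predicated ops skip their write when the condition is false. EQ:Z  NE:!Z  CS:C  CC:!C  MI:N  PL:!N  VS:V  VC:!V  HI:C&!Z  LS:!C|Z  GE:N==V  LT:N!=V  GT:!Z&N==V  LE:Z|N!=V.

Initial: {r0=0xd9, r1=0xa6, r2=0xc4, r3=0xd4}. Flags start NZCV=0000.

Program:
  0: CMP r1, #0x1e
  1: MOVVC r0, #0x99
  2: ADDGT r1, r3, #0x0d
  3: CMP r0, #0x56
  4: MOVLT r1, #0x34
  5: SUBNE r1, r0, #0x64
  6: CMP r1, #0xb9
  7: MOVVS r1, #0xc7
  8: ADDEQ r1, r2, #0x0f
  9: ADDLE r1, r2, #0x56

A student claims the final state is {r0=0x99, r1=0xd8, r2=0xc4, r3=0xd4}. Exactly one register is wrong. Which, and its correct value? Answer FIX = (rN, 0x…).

[0] flags=1010 → (cmp)
[1] flags=1010 VC?T → r0=0x99
[2] flags=1010 GT?F → skip
[3] flags=0011 → (cmp)
[4] flags=0011 LT?T → r1=0x34
[5] flags=0011 NE?T → r1=0x35
[6] flags=0000 → (cmp)
[7] flags=0000 VS?F → skip
[8] flags=0000 EQ?F → skip
[9] flags=0000 LE?F → skip

FIX = (r1, 0x35)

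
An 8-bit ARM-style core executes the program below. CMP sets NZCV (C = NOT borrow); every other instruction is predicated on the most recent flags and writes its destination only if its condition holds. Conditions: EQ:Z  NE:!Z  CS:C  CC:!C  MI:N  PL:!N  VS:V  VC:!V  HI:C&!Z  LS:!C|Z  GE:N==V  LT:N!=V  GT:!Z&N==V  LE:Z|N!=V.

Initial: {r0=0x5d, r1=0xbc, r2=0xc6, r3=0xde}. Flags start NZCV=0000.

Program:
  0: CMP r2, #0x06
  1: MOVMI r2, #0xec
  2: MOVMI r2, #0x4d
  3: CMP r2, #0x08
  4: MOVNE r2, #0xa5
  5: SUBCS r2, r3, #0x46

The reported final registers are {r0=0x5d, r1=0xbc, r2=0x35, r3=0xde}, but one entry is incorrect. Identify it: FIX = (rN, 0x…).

FIX = (r2, 0x98)

0: ✓ CMP  NZCV=1010
1: ✓ MOVMI  r2←0xec
2: ✓ MOVMI  r2←0x4d
3: ✓ CMP  NZCV=0010
4: ✓ MOVNE  r2←0xa5
5: ✓ SUBCS  r2←0x98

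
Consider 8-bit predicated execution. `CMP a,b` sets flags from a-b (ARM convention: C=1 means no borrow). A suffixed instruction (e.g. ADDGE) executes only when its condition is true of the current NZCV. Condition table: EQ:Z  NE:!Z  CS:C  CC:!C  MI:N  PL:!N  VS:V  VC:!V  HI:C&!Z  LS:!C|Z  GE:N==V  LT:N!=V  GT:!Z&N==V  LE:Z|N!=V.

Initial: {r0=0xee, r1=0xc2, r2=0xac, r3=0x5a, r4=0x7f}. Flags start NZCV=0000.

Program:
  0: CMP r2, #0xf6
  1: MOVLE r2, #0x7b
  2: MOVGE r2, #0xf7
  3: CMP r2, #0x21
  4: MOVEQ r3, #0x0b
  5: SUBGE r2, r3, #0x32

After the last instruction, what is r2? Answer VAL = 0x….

VAL = 0x28

0: ✓ CMP  NZCV=1000
1: ✓ MOVLE  r2←0x7b
2: · MOVGE
3: ✓ CMP  NZCV=0010
4: · MOVEQ
5: ✓ SUBGE  r2←0x28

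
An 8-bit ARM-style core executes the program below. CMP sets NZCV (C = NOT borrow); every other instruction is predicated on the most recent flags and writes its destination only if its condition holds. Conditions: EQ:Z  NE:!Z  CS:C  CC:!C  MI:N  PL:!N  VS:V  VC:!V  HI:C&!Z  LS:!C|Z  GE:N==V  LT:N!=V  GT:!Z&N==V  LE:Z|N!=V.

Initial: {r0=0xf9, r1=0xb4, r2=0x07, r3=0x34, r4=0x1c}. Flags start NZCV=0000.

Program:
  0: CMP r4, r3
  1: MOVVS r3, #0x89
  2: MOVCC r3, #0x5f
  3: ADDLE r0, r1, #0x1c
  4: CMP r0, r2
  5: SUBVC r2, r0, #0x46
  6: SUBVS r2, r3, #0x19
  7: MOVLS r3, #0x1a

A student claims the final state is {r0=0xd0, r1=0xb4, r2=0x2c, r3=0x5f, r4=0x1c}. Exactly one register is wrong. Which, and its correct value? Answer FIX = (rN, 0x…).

[0] flags=1000 → (cmp)
[1] flags=1000 VS?F → skip
[2] flags=1000 CC?T → r3=0x5f
[3] flags=1000 LE?T → r0=0xd0
[4] flags=1010 → (cmp)
[5] flags=1010 VC?T → r2=0x8a
[6] flags=1010 VS?F → skip
[7] flags=1010 LS?F → skip

FIX = (r2, 0x8a)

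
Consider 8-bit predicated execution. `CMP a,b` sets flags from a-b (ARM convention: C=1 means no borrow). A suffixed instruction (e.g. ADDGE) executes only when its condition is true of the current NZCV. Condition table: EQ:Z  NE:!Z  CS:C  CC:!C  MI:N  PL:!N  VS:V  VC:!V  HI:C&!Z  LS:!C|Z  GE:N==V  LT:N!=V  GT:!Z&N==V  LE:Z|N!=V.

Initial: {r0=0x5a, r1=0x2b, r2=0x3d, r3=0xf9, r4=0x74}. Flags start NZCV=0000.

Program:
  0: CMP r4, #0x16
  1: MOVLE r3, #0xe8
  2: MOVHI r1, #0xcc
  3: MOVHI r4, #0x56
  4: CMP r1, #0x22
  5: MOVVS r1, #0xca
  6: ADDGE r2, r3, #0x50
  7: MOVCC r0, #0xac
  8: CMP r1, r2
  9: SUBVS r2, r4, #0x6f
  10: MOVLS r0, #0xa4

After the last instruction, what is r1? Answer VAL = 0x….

VAL = 0xcc

[0] flags=0010 → (cmp)
[1] flags=0010 LE?F → skip
[2] flags=0010 HI?T → r1=0xcc
[3] flags=0010 HI?T → r4=0x56
[4] flags=1010 → (cmp)
[5] flags=1010 VS?F → skip
[6] flags=1010 GE?F → skip
[7] flags=1010 CC?F → skip
[8] flags=1010 → (cmp)
[9] flags=1010 VS?F → skip
[10] flags=1010 LS?F → skip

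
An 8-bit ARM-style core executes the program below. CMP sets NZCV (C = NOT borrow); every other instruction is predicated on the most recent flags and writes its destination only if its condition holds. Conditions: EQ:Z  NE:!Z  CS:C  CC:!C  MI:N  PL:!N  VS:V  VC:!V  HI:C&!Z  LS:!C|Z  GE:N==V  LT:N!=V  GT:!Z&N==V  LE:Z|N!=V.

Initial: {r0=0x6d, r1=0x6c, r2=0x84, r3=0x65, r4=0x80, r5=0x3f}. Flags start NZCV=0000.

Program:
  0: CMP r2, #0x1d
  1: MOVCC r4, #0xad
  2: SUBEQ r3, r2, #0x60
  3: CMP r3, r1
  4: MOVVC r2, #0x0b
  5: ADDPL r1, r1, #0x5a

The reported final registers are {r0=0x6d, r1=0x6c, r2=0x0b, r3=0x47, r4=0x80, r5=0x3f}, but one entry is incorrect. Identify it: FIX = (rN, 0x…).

[0] flags=0011 → (cmp)
[1] flags=0011 CC?F → skip
[2] flags=0011 EQ?F → skip
[3] flags=1000 → (cmp)
[4] flags=1000 VC?T → r2=0x0b
[5] flags=1000 PL?F → skip

FIX = (r3, 0x65)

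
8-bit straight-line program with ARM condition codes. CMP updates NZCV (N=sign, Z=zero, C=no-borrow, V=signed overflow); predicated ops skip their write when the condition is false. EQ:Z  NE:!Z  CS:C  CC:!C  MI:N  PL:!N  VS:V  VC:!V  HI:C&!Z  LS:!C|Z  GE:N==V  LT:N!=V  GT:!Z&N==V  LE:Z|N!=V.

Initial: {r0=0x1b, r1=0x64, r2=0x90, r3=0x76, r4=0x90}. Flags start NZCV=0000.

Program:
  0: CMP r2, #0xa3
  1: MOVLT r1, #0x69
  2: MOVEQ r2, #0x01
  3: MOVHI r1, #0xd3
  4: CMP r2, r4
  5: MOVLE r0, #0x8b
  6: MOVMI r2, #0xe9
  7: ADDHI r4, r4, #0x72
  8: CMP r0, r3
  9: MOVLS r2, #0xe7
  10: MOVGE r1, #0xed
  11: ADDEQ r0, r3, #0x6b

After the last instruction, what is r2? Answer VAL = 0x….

[0] flags=1000 → (cmp)
[1] flags=1000 LT?T → r1=0x69
[2] flags=1000 EQ?F → skip
[3] flags=1000 HI?F → skip
[4] flags=0110 → (cmp)
[5] flags=0110 LE?T → r0=0x8b
[6] flags=0110 MI?F → skip
[7] flags=0110 HI?F → skip
[8] flags=0011 → (cmp)
[9] flags=0011 LS?F → skip
[10] flags=0011 GE?F → skip
[11] flags=0011 EQ?F → skip

VAL = 0x90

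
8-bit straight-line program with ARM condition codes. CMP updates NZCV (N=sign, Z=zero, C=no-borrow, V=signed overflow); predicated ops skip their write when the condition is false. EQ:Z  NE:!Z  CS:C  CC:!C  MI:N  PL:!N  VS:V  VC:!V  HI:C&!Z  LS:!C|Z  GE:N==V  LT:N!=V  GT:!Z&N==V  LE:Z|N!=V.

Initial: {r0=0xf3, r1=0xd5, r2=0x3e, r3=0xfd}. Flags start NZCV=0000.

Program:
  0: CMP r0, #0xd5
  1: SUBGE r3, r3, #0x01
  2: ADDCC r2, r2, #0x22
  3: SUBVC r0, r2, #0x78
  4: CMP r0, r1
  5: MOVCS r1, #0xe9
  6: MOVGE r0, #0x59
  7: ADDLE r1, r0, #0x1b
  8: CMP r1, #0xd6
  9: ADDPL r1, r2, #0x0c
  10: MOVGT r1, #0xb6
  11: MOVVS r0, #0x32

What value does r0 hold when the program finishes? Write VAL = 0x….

VAL = 0xc6

0: ✓ CMP  NZCV=0010
1: ✓ SUBGE  r3←0xfc
2: · ADDCC
3: ✓ SUBVC  r0←0xc6
4: ✓ CMP  NZCV=1000
5: · MOVCS
6: · MOVGE
7: ✓ ADDLE  r1←0xe1
8: ✓ CMP  NZCV=0010
9: ✓ ADDPL  r1←0x4a
10: ✓ MOVGT  r1←0xb6
11: · MOVVS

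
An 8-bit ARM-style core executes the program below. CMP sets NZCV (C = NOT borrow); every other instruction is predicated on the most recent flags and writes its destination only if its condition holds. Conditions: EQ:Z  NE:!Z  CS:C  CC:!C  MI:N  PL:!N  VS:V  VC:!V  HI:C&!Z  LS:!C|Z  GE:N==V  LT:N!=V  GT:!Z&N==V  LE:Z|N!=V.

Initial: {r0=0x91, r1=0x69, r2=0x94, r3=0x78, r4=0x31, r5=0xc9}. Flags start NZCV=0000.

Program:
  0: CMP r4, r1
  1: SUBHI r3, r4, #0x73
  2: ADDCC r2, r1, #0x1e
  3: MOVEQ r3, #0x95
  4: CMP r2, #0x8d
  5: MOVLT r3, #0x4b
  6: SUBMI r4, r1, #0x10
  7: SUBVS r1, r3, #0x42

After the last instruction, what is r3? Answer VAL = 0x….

VAL = 0x4b

[0] flags=1000 → (cmp)
[1] flags=1000 HI?F → skip
[2] flags=1000 CC?T → r2=0x87
[3] flags=1000 EQ?F → skip
[4] flags=1000 → (cmp)
[5] flags=1000 LT?T → r3=0x4b
[6] flags=1000 MI?T → r4=0x59
[7] flags=1000 VS?F → skip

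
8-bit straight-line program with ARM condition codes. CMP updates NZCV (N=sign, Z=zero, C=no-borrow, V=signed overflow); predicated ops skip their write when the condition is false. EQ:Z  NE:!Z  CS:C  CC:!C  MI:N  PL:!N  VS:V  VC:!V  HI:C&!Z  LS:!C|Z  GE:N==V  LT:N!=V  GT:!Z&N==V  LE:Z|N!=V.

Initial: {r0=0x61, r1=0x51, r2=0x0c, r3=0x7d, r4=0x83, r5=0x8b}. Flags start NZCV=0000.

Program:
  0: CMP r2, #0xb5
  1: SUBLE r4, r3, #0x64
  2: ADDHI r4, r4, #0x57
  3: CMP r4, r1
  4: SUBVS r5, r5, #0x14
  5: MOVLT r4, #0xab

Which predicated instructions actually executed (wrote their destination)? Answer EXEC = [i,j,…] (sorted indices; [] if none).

[0] flags=0000 → (cmp)
[1] flags=0000 LE?F → skip
[2] flags=0000 HI?F → skip
[3] flags=0011 → (cmp)
[4] flags=0011 VS?T → r5=0x77
[5] flags=0011 LT?T → r4=0xab

EXEC = [4,5]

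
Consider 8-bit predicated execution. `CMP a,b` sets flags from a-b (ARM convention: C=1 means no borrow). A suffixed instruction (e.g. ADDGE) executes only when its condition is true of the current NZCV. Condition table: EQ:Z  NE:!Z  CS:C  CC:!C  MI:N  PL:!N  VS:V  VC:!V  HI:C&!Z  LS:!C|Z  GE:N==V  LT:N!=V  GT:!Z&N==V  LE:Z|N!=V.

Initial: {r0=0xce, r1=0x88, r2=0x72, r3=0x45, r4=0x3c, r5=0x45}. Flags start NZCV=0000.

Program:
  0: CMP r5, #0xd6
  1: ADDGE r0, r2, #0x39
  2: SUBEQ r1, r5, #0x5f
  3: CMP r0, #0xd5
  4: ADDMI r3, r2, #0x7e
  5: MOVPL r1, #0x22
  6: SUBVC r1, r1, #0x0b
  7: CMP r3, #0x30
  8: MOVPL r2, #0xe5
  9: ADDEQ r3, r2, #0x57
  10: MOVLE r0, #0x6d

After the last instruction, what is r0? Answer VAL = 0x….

0: ✓ CMP  NZCV=0000
1: ✓ ADDGE  r0←0xab
2: · SUBEQ
3: ✓ CMP  NZCV=1000
4: ✓ ADDMI  r3←0xf0
5: · MOVPL
6: ✓ SUBVC  r1←0x7d
7: ✓ CMP  NZCV=1010
8: · MOVPL
9: · ADDEQ
10: ✓ MOVLE  r0←0x6d

VAL = 0x6d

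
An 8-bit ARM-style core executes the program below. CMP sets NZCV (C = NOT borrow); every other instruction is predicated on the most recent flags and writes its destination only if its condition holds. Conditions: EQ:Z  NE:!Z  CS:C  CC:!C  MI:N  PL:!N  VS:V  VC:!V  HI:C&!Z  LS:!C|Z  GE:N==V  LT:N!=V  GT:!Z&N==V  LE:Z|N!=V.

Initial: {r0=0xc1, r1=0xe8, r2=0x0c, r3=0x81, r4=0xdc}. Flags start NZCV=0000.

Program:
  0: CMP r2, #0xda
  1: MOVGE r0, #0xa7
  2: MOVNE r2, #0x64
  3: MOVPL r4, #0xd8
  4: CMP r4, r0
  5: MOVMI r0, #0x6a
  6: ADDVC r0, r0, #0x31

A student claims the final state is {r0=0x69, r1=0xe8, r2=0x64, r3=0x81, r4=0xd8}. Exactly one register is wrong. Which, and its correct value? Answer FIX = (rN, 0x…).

0: ✓ CMP  NZCV=0000
1: ✓ MOVGE  r0←0xa7
2: ✓ MOVNE  r2←0x64
3: ✓ MOVPL  r4←0xd8
4: ✓ CMP  NZCV=0010
5: · MOVMI
6: ✓ ADDVC  r0←0xd8

FIX = (r0, 0xd8)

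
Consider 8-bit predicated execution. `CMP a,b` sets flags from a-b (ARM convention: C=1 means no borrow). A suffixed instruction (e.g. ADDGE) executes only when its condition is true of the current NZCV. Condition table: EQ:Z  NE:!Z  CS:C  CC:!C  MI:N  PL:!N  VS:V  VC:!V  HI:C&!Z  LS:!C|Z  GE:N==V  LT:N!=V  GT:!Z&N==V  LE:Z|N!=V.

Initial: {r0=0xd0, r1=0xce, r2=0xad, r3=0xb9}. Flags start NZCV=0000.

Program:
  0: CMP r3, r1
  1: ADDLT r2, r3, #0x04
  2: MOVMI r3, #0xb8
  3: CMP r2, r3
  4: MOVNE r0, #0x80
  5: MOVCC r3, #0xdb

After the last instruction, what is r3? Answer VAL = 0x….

0: ✓ CMP  NZCV=1000
1: ✓ ADDLT  r2←0xbd
2: ✓ MOVMI  r3←0xb8
3: ✓ CMP  NZCV=0010
4: ✓ MOVNE  r0←0x80
5: · MOVCC

VAL = 0xb8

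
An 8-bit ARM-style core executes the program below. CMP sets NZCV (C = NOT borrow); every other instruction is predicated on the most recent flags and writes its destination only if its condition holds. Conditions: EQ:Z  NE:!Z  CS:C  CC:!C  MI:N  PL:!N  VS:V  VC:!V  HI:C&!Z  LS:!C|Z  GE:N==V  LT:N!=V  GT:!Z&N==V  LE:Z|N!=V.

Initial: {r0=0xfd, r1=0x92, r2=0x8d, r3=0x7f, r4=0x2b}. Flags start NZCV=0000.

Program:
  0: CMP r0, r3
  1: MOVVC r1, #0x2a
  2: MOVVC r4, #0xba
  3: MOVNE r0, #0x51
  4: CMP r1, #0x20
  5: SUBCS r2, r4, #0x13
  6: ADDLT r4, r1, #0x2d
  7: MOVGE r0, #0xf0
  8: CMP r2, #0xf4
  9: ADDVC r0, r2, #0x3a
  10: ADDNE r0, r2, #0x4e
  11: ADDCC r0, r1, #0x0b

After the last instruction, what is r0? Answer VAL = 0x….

0: ✓ CMP  NZCV=0011
1: · MOVVC
2: · MOVVC
3: ✓ MOVNE  r0←0x51
4: ✓ CMP  NZCV=0011
5: ✓ SUBCS  r2←0x18
6: ✓ ADDLT  r4←0xbf
7: · MOVGE
8: ✓ CMP  NZCV=0000
9: ✓ ADDVC  r0←0x52
10: ✓ ADDNE  r0←0x66
11: ✓ ADDCC  r0←0x9d

VAL = 0x9d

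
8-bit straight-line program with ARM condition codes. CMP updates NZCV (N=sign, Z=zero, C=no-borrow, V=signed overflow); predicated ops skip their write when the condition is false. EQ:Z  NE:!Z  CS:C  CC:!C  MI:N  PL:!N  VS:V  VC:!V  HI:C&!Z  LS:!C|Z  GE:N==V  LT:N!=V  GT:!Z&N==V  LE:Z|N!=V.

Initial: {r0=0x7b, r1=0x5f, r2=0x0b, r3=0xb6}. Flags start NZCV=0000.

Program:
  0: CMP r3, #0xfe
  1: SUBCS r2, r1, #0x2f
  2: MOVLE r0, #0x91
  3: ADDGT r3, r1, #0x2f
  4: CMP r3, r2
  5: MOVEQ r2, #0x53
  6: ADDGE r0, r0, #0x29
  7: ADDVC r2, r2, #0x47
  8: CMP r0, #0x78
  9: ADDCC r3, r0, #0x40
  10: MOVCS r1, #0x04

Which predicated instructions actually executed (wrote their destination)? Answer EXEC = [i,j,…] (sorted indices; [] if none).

EXEC = [2,7,10]

0: ✓ CMP  NZCV=1000
1: · SUBCS
2: ✓ MOVLE  r0←0x91
3: · ADDGT
4: ✓ CMP  NZCV=1010
5: · MOVEQ
6: · ADDGE
7: ✓ ADDVC  r2←0x52
8: ✓ CMP  NZCV=0011
9: · ADDCC
10: ✓ MOVCS  r1←0x04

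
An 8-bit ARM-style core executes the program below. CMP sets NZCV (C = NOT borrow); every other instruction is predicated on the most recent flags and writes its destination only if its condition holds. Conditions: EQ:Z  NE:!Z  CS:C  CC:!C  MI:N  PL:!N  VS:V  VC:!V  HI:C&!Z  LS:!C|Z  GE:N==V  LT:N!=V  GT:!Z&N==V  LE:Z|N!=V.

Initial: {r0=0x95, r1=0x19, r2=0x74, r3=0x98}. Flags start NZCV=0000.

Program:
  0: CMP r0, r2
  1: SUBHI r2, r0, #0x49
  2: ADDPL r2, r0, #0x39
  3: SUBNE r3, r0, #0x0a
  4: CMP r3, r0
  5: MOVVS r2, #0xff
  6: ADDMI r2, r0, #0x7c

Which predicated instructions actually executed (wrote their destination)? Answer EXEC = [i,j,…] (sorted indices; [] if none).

EXEC = [1,2,3,6]

[0] flags=0011 → (cmp)
[1] flags=0011 HI?T → r2=0x4c
[2] flags=0011 PL?T → r2=0xce
[3] flags=0011 NE?T → r3=0x8b
[4] flags=1000 → (cmp)
[5] flags=1000 VS?F → skip
[6] flags=1000 MI?T → r2=0x11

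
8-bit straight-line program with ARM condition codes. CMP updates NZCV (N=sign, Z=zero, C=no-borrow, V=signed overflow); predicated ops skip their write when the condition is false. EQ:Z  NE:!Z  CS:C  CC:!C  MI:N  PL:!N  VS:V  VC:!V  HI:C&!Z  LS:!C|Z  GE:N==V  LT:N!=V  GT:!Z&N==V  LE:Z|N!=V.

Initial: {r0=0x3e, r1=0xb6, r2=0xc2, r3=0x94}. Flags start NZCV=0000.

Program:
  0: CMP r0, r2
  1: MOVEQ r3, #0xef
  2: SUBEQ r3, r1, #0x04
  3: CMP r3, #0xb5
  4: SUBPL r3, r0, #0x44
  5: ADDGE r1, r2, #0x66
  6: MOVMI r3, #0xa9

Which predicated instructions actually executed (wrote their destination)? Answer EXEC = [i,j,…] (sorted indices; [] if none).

EXEC = [6]

0: ✓ CMP  NZCV=0000
1: · MOVEQ
2: · SUBEQ
3: ✓ CMP  NZCV=1000
4: · SUBPL
5: · ADDGE
6: ✓ MOVMI  r3←0xa9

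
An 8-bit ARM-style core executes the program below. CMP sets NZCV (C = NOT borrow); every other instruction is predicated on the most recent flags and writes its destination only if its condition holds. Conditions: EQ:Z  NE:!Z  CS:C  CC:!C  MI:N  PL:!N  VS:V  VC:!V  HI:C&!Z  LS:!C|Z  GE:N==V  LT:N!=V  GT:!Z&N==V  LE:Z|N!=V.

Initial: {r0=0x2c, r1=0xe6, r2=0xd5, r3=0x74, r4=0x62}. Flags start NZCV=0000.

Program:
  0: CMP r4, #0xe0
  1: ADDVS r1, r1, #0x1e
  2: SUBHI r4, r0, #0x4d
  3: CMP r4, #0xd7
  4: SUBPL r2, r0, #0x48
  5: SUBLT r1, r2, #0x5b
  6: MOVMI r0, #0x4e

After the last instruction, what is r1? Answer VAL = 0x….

0: ✓ CMP  NZCV=1001
1: ✓ ADDVS  r1←0x04
2: · SUBHI
3: ✓ CMP  NZCV=1001
4: · SUBPL
5: · SUBLT
6: ✓ MOVMI  r0←0x4e

VAL = 0x04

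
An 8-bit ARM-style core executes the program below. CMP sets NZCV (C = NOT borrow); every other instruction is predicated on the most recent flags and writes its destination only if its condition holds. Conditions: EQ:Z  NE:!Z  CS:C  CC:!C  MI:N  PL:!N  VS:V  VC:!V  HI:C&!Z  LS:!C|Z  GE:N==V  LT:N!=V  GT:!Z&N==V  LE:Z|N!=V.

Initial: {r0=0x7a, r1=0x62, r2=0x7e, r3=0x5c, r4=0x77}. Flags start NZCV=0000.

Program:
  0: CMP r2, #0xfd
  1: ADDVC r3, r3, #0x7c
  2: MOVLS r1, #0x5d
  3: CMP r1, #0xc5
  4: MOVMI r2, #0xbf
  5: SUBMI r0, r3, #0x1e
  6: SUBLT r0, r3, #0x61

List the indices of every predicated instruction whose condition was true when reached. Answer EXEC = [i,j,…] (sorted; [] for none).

EXEC = [2,4,5]

0: ✓ CMP  NZCV=1001
1: · ADDVC
2: ✓ MOVLS  r1←0x5d
3: ✓ CMP  NZCV=1001
4: ✓ MOVMI  r2←0xbf
5: ✓ SUBMI  r0←0x3e
6: · SUBLT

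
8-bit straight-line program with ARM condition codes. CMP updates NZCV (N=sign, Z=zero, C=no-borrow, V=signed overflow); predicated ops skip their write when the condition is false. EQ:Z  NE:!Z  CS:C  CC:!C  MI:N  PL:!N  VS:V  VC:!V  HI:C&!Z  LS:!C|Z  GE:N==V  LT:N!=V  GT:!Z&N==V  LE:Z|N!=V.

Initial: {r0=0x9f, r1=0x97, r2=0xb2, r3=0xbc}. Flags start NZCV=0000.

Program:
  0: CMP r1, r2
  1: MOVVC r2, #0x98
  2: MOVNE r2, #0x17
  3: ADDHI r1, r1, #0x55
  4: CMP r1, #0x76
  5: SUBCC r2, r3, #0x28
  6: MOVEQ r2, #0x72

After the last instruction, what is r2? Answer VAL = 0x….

0: ✓ CMP  NZCV=1000
1: ✓ MOVVC  r2←0x98
2: ✓ MOVNE  r2←0x17
3: · ADDHI
4: ✓ CMP  NZCV=0011
5: · SUBCC
6: · MOVEQ

VAL = 0x17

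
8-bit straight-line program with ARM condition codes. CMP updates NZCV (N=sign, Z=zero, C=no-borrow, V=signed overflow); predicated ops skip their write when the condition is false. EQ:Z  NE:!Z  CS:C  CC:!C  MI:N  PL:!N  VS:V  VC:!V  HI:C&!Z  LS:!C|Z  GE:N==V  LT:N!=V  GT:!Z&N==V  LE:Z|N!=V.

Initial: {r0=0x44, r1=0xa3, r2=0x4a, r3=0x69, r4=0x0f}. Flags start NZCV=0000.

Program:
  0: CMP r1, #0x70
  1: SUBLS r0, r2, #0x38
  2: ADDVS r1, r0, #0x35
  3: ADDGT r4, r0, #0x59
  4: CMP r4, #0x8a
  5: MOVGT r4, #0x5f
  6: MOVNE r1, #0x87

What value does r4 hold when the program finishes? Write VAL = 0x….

[0] flags=0011 → (cmp)
[1] flags=0011 LS?F → skip
[2] flags=0011 VS?T → r1=0x79
[3] flags=0011 GT?F → skip
[4] flags=1001 → (cmp)
[5] flags=1001 GT?T → r4=0x5f
[6] flags=1001 NE?T → r1=0x87

VAL = 0x5f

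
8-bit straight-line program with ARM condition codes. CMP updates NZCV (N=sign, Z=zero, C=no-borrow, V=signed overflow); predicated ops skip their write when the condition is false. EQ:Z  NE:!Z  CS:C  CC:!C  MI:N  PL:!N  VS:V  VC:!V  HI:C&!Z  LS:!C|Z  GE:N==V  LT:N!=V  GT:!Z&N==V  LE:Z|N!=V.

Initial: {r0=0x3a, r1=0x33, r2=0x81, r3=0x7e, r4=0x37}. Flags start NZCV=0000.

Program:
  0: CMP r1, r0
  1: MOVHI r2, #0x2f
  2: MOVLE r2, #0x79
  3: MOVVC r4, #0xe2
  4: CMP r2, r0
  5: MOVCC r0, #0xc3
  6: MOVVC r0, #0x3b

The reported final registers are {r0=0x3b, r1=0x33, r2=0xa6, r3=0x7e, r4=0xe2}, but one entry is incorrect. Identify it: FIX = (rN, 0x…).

0: ✓ CMP  NZCV=1000
1: · MOVHI
2: ✓ MOVLE  r2←0x79
3: ✓ MOVVC  r4←0xe2
4: ✓ CMP  NZCV=0010
5: · MOVCC
6: ✓ MOVVC  r0←0x3b

FIX = (r2, 0x79)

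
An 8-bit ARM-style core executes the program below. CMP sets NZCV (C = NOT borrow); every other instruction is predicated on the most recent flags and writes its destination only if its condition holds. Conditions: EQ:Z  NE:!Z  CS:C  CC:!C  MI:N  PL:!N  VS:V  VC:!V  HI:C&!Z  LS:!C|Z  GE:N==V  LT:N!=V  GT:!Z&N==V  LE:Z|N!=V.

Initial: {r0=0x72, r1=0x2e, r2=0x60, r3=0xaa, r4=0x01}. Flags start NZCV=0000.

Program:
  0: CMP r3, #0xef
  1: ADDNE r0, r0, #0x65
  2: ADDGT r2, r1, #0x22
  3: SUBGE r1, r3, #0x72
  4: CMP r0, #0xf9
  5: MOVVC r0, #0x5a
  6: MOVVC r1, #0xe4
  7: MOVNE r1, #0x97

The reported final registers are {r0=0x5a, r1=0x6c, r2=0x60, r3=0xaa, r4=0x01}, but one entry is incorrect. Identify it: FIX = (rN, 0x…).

[0] flags=1000 → (cmp)
[1] flags=1000 NE?T → r0=0xd7
[2] flags=1000 GT?F → skip
[3] flags=1000 GE?F → skip
[4] flags=1000 → (cmp)
[5] flags=1000 VC?T → r0=0x5a
[6] flags=1000 VC?T → r1=0xe4
[7] flags=1000 NE?T → r1=0x97

FIX = (r1, 0x97)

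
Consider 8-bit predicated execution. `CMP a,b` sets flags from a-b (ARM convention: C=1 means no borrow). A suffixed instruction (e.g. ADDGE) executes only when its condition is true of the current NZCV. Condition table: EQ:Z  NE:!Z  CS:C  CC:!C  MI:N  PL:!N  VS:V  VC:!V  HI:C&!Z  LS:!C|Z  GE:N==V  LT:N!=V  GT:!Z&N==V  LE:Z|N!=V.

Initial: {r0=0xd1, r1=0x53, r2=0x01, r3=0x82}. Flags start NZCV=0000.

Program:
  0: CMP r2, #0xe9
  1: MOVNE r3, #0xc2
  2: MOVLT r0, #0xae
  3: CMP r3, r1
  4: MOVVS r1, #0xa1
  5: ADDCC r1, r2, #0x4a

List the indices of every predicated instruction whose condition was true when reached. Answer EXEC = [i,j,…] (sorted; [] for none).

[0] flags=0000 → (cmp)
[1] flags=0000 NE?T → r3=0xc2
[2] flags=0000 LT?F → skip
[3] flags=0011 → (cmp)
[4] flags=0011 VS?T → r1=0xa1
[5] flags=0011 CC?F → skip

EXEC = [1,4]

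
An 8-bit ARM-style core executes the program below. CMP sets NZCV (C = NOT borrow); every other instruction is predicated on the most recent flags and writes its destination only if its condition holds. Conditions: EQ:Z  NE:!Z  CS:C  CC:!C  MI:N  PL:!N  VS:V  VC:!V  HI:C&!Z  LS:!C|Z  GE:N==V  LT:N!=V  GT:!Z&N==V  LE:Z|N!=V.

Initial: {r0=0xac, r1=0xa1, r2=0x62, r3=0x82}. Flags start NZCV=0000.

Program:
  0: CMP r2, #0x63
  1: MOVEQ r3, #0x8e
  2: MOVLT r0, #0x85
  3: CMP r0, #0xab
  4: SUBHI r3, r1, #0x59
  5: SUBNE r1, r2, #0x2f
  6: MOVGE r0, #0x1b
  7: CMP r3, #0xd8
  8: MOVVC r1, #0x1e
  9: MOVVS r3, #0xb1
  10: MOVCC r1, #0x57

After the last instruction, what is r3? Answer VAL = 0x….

[0] flags=1000 → (cmp)
[1] flags=1000 EQ?F → skip
[2] flags=1000 LT?T → r0=0x85
[3] flags=1000 → (cmp)
[4] flags=1000 HI?F → skip
[5] flags=1000 NE?T → r1=0x33
[6] flags=1000 GE?F → skip
[7] flags=1000 → (cmp)
[8] flags=1000 VC?T → r1=0x1e
[9] flags=1000 VS?F → skip
[10] flags=1000 CC?T → r1=0x57

VAL = 0x82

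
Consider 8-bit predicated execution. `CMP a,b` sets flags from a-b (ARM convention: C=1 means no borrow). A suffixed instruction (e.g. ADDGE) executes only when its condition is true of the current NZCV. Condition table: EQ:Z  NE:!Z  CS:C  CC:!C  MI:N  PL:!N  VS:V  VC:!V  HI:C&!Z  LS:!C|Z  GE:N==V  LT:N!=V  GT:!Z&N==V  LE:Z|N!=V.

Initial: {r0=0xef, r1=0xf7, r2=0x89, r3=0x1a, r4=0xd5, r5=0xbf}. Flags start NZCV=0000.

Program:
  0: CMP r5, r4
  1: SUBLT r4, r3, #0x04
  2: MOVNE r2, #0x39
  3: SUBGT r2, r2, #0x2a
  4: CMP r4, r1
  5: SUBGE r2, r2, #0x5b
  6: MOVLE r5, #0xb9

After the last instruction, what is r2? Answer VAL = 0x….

VAL = 0xde

[0] flags=1000 → (cmp)
[1] flags=1000 LT?T → r4=0x16
[2] flags=1000 NE?T → r2=0x39
[3] flags=1000 GT?F → skip
[4] flags=0000 → (cmp)
[5] flags=0000 GE?T → r2=0xde
[6] flags=0000 LE?F → skip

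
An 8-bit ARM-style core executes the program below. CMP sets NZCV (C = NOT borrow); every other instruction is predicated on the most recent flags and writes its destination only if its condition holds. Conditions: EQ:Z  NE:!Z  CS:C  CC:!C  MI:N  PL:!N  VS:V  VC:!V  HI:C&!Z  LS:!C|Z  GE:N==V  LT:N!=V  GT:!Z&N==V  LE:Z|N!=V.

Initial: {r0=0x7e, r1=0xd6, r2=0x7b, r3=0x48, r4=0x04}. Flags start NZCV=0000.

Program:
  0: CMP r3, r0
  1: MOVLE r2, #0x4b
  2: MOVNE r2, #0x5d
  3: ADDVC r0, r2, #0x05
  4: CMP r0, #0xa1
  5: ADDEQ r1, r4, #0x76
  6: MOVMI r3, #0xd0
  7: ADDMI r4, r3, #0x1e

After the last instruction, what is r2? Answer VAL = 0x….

VAL = 0x5d

[0] flags=1000 → (cmp)
[1] flags=1000 LE?T → r2=0x4b
[2] flags=1000 NE?T → r2=0x5d
[3] flags=1000 VC?T → r0=0x62
[4] flags=1001 → (cmp)
[5] flags=1001 EQ?F → skip
[6] flags=1001 MI?T → r3=0xd0
[7] flags=1001 MI?T → r4=0xee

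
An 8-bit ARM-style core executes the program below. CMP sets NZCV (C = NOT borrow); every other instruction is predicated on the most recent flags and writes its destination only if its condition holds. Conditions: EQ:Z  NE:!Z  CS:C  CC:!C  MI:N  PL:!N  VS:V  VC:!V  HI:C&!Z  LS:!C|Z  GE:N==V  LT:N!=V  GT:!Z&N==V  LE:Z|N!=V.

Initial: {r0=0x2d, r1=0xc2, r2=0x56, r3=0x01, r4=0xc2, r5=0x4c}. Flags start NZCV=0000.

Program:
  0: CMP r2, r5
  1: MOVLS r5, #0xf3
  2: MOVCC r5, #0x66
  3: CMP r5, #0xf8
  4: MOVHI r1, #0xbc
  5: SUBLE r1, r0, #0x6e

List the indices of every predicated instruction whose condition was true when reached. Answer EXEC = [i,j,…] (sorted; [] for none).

EXEC = []

[0] flags=0010 → (cmp)
[1] flags=0010 LS?F → skip
[2] flags=0010 CC?F → skip
[3] flags=0000 → (cmp)
[4] flags=0000 HI?F → skip
[5] flags=0000 LE?F → skip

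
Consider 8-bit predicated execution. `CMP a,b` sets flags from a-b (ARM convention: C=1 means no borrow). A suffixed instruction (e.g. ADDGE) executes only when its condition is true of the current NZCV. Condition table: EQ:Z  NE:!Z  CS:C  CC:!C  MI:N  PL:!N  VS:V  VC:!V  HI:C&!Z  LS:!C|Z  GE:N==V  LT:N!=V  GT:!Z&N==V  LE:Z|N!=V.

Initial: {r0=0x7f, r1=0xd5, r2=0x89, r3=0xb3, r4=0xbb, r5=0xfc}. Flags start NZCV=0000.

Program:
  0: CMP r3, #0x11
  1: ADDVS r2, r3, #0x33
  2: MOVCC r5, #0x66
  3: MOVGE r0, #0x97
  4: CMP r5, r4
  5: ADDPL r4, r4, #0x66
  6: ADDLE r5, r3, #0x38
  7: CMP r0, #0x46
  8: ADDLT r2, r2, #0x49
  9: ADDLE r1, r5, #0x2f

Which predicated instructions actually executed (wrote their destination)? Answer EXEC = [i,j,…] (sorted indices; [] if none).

0: ✓ CMP  NZCV=1010
1: · ADDVS
2: · MOVCC
3: · MOVGE
4: ✓ CMP  NZCV=0010
5: ✓ ADDPL  r4←0x21
6: · ADDLE
7: ✓ CMP  NZCV=0010
8: · ADDLT
9: · ADDLE

EXEC = [5]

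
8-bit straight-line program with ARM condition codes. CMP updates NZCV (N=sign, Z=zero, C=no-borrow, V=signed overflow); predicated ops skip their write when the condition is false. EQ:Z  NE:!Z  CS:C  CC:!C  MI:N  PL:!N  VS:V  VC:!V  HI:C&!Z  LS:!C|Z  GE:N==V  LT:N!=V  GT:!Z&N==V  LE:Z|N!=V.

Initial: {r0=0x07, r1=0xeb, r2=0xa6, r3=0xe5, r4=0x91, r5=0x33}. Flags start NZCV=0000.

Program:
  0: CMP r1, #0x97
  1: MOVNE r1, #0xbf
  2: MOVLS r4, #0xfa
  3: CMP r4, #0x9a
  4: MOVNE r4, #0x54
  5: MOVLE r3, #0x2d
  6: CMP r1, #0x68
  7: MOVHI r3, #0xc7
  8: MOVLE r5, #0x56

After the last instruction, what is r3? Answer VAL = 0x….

0: ✓ CMP  NZCV=0010
1: ✓ MOVNE  r1←0xbf
2: · MOVLS
3: ✓ CMP  NZCV=1000
4: ✓ MOVNE  r4←0x54
5: ✓ MOVLE  r3←0x2d
6: ✓ CMP  NZCV=0011
7: ✓ MOVHI  r3←0xc7
8: ✓ MOVLE  r5←0x56

VAL = 0xc7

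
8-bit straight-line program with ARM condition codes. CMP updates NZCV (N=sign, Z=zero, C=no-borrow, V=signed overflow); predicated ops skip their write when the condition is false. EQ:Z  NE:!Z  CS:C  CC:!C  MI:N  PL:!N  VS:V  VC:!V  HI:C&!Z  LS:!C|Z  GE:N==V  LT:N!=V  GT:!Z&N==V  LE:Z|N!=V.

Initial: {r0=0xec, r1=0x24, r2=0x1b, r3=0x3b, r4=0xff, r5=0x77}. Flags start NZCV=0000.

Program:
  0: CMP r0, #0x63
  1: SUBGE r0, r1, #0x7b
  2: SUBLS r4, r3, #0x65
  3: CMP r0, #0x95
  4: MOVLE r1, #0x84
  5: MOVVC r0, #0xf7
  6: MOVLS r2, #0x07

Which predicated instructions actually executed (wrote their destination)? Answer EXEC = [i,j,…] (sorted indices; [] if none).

EXEC = [5]

[0] flags=1010 → (cmp)
[1] flags=1010 GE?F → skip
[2] flags=1010 LS?F → skip
[3] flags=0010 → (cmp)
[4] flags=0010 LE?F → skip
[5] flags=0010 VC?T → r0=0xf7
[6] flags=0010 LS?F → skip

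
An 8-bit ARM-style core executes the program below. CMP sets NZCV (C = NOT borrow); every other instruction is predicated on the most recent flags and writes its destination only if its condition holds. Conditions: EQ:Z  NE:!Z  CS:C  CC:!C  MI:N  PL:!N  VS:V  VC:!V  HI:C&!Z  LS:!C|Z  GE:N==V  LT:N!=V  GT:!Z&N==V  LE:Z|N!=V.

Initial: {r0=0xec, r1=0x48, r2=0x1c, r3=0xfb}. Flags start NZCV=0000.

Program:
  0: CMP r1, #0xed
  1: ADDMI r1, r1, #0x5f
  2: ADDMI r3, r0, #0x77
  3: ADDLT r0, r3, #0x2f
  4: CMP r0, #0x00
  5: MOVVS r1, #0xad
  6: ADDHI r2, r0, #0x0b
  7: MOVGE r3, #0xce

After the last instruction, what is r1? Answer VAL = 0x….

0: ✓ CMP  NZCV=0000
1: · ADDMI
2: · ADDMI
3: · ADDLT
4: ✓ CMP  NZCV=1010
5: · MOVVS
6: ✓ ADDHI  r2←0xf7
7: · MOVGE

VAL = 0x48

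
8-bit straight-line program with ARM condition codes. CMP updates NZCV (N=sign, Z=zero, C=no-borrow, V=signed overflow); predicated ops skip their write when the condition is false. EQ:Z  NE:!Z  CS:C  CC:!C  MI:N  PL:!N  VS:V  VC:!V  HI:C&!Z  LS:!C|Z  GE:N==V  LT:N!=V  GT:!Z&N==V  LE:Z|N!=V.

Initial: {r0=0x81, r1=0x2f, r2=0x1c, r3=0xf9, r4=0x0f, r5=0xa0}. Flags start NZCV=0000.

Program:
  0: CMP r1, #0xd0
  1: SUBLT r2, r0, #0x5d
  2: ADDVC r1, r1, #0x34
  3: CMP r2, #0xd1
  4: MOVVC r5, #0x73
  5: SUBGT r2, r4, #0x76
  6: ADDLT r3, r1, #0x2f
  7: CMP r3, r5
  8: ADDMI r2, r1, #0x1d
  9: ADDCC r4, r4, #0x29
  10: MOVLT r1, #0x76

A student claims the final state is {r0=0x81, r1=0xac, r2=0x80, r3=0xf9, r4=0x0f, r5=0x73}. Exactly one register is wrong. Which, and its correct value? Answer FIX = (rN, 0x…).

[0] flags=0000 → (cmp)
[1] flags=0000 LT?F → skip
[2] flags=0000 VC?T → r1=0x63
[3] flags=0000 → (cmp)
[4] flags=0000 VC?T → r5=0x73
[5] flags=0000 GT?T → r2=0x99
[6] flags=0000 LT?F → skip
[7] flags=1010 → (cmp)
[8] flags=1010 MI?T → r2=0x80
[9] flags=1010 CC?F → skip
[10] flags=1010 LT?T → r1=0x76

FIX = (r1, 0x76)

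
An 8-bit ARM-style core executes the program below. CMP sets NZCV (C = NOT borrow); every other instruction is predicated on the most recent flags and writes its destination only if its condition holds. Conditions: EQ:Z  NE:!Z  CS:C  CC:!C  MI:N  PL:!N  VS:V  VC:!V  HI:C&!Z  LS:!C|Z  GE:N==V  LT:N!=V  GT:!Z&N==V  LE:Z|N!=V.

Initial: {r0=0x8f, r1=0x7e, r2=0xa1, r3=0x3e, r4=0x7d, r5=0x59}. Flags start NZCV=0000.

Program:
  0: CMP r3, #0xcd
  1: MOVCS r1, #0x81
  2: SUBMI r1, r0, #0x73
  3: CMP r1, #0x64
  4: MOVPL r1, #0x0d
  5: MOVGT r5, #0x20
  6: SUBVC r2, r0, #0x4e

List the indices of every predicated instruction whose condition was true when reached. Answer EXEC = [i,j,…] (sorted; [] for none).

EXEC = [4,5,6]

0: ✓ CMP  NZCV=0000
1: · MOVCS
2: · SUBMI
3: ✓ CMP  NZCV=0010
4: ✓ MOVPL  r1←0x0d
5: ✓ MOVGT  r5←0x20
6: ✓ SUBVC  r2←0x41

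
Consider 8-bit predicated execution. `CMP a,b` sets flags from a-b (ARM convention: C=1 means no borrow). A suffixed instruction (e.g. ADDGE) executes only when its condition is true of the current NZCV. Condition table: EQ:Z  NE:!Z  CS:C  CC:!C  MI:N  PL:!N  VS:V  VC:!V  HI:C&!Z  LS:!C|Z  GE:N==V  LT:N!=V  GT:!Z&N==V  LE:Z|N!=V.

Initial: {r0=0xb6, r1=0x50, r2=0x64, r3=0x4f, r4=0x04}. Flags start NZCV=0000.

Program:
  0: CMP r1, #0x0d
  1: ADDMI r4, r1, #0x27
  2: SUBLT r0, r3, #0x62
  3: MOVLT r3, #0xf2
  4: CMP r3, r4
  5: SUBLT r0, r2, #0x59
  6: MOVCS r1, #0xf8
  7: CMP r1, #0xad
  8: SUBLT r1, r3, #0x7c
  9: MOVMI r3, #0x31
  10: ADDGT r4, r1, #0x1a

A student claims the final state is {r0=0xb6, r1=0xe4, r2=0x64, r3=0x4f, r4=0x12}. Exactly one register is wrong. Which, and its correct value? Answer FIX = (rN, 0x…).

FIX = (r1, 0xf8)

0: ✓ CMP  NZCV=0010
1: · ADDMI
2: · SUBLT
3: · MOVLT
4: ✓ CMP  NZCV=0010
5: · SUBLT
6: ✓ MOVCS  r1←0xf8
7: ✓ CMP  NZCV=0010
8: · SUBLT
9: · MOVMI
10: ✓ ADDGT  r4←0x12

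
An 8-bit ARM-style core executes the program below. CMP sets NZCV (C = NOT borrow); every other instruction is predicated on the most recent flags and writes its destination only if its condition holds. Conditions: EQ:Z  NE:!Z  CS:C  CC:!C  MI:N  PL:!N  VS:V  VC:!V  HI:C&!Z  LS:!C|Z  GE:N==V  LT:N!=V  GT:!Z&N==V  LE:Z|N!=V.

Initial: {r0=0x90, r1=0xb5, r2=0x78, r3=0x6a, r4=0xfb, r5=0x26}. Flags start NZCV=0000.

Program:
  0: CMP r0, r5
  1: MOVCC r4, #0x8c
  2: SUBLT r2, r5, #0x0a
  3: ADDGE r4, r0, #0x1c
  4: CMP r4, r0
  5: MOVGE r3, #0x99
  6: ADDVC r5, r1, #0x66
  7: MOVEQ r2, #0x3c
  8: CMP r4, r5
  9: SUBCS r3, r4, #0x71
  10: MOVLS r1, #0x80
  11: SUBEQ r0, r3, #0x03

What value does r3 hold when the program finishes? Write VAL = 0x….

[0] flags=0011 → (cmp)
[1] flags=0011 CC?F → skip
[2] flags=0011 LT?T → r2=0x1c
[3] flags=0011 GE?F → skip
[4] flags=0010 → (cmp)
[5] flags=0010 GE?T → r3=0x99
[6] flags=0010 VC?T → r5=0x1b
[7] flags=0010 EQ?F → skip
[8] flags=1010 → (cmp)
[9] flags=1010 CS?T → r3=0x8a
[10] flags=1010 LS?F → skip
[11] flags=1010 EQ?F → skip

VAL = 0x8a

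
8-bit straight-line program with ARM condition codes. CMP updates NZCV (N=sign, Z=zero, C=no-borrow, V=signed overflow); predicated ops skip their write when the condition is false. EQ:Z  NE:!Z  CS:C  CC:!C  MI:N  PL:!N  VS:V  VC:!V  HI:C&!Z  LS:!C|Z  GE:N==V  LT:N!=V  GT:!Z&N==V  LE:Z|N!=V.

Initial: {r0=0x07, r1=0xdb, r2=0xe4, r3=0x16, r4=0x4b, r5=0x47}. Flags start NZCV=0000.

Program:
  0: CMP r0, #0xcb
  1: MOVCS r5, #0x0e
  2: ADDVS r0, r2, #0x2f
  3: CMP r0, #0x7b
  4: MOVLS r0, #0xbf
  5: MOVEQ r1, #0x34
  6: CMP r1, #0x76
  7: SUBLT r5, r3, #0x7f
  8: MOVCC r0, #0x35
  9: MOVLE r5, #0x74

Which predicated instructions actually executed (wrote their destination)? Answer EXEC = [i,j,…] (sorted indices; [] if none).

[0] flags=0000 → (cmp)
[1] flags=0000 CS?F → skip
[2] flags=0000 VS?F → skip
[3] flags=1000 → (cmp)
[4] flags=1000 LS?T → r0=0xbf
[5] flags=1000 EQ?F → skip
[6] flags=0011 → (cmp)
[7] flags=0011 LT?T → r5=0x97
[8] flags=0011 CC?F → skip
[9] flags=0011 LE?T → r5=0x74

EXEC = [4,7,9]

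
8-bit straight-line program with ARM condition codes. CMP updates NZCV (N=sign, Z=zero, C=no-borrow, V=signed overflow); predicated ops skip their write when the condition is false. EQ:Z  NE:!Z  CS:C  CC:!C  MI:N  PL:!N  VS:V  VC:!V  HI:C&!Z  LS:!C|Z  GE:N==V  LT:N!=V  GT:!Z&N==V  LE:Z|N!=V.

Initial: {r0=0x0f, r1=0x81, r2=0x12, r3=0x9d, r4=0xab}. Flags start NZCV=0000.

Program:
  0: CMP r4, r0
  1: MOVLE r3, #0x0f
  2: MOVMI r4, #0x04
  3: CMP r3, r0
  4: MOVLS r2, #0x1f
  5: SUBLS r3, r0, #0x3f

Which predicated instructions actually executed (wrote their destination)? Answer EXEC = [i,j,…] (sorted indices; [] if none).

EXEC = [1,2,4,5]

0: ✓ CMP  NZCV=1010
1: ✓ MOVLE  r3←0x0f
2: ✓ MOVMI  r4←0x04
3: ✓ CMP  NZCV=0110
4: ✓ MOVLS  r2←0x1f
5: ✓ SUBLS  r3←0xd0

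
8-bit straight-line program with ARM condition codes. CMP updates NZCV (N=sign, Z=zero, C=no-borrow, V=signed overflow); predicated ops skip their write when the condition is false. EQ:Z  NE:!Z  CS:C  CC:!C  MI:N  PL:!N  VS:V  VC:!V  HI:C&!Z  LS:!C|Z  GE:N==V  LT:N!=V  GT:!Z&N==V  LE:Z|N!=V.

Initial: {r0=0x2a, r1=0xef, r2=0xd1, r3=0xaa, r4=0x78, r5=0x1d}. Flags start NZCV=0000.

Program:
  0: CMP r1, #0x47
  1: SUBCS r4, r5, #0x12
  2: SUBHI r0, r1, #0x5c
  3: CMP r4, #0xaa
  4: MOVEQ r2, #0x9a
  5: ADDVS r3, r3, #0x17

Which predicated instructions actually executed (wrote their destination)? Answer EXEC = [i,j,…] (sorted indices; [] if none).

0: ✓ CMP  NZCV=1010
1: ✓ SUBCS  r4←0x0b
2: ✓ SUBHI  r0←0x93
3: ✓ CMP  NZCV=0000
4: · MOVEQ
5: · ADDVS

EXEC = [1,2]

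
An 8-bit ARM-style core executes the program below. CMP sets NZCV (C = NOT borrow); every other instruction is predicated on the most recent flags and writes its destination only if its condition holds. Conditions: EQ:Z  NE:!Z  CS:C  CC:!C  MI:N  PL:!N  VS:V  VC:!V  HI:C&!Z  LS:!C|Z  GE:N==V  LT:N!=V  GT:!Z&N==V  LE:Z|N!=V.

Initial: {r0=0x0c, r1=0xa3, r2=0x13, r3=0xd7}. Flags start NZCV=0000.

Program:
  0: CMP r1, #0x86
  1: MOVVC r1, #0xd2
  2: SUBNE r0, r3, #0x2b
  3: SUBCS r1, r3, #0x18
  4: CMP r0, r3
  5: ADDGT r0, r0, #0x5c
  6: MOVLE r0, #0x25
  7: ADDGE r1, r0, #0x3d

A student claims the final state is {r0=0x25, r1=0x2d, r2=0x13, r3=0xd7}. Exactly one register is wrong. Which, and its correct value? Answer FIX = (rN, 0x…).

FIX = (r1, 0xbf)

[0] flags=0010 → (cmp)
[1] flags=0010 VC?T → r1=0xd2
[2] flags=0010 NE?T → r0=0xac
[3] flags=0010 CS?T → r1=0xbf
[4] flags=1000 → (cmp)
[5] flags=1000 GT?F → skip
[6] flags=1000 LE?T → r0=0x25
[7] flags=1000 GE?F → skip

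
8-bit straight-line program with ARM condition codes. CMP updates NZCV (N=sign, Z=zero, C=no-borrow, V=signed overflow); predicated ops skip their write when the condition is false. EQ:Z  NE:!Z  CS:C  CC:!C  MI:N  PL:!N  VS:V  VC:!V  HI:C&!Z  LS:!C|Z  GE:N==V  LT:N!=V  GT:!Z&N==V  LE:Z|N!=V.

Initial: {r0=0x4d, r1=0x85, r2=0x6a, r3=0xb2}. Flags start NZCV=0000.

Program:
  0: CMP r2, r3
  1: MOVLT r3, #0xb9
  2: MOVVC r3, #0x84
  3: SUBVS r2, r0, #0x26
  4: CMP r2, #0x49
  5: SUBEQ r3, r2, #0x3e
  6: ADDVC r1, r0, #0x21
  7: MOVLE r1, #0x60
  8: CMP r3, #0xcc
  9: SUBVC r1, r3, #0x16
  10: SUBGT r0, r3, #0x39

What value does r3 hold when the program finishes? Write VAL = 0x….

VAL = 0xb2

0: ✓ CMP  NZCV=1001
1: · MOVLT
2: · MOVVC
3: ✓ SUBVS  r2←0x27
4: ✓ CMP  NZCV=1000
5: · SUBEQ
6: ✓ ADDVC  r1←0x6e
7: ✓ MOVLE  r1←0x60
8: ✓ CMP  NZCV=1000
9: ✓ SUBVC  r1←0x9c
10: · SUBGT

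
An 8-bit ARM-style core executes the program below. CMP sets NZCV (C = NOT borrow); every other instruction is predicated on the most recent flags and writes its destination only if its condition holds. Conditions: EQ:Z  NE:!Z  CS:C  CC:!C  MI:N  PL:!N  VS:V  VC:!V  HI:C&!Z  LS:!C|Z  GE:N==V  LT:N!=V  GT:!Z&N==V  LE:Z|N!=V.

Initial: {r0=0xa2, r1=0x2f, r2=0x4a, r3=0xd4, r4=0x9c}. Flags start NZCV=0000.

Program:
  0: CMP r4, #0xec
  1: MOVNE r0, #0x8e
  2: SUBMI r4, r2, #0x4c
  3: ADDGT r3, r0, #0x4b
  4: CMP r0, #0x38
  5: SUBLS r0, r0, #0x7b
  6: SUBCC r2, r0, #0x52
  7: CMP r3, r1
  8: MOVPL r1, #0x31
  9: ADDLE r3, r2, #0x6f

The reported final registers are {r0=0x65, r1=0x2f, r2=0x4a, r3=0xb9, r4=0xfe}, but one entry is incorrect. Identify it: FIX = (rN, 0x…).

FIX = (r0, 0x8e)

[0] flags=1000 → (cmp)
[1] flags=1000 NE?T → r0=0x8e
[2] flags=1000 MI?T → r4=0xfe
[3] flags=1000 GT?F → skip
[4] flags=0011 → (cmp)
[5] flags=0011 LS?F → skip
[6] flags=0011 CC?F → skip
[7] flags=1010 → (cmp)
[8] flags=1010 PL?F → skip
[9] flags=1010 LE?T → r3=0xb9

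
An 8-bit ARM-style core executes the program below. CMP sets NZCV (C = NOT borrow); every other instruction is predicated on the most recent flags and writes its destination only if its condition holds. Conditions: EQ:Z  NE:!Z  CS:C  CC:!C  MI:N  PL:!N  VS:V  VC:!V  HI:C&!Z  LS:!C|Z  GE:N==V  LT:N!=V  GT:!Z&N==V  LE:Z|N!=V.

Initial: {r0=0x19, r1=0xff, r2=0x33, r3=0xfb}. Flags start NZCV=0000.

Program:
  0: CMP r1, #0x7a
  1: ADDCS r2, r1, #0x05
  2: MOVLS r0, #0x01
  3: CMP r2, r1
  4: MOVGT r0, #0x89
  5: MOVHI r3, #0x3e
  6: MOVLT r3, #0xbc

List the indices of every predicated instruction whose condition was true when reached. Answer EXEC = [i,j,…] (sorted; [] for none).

[0] flags=1010 → (cmp)
[1] flags=1010 CS?T → r2=0x04
[2] flags=1010 LS?F → skip
[3] flags=0000 → (cmp)
[4] flags=0000 GT?T → r0=0x89
[5] flags=0000 HI?F → skip
[6] flags=0000 LT?F → skip

EXEC = [1,4]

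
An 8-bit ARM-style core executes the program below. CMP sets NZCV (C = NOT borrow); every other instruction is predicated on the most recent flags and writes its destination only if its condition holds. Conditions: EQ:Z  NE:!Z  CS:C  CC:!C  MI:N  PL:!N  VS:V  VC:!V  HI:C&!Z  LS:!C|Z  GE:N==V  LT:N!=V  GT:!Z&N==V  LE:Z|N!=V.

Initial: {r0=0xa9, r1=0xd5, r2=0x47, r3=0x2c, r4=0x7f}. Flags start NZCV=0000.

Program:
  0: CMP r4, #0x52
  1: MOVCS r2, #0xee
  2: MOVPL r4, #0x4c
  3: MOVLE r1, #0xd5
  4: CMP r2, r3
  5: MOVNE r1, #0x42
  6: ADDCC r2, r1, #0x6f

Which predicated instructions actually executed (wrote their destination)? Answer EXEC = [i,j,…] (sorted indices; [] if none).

EXEC = [1,2,5]

0: ✓ CMP  NZCV=0010
1: ✓ MOVCS  r2←0xee
2: ✓ MOVPL  r4←0x4c
3: · MOVLE
4: ✓ CMP  NZCV=1010
5: ✓ MOVNE  r1←0x42
6: · ADDCC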